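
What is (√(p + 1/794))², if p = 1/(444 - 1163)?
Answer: -75/570886 ≈ -0.00013137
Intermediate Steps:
p = -1/719 (p = 1/(-719) = -1/719 ≈ -0.0013908)
(√(p + 1/794))² = (√(-1/719 + 1/794))² = (√(-75/570886))² = (5*I*√1712658/570886)² = -75/570886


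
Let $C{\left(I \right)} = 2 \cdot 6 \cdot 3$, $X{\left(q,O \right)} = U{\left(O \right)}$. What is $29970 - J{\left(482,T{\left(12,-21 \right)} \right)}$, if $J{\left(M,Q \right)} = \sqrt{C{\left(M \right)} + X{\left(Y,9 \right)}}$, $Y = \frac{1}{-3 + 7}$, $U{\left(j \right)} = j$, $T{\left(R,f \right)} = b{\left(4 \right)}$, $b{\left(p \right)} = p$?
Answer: $29970 - 3 \sqrt{5} \approx 29963.0$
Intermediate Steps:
$T{\left(R,f \right)} = 4$
$Y = \frac{1}{4} \approx 0.25$
$X{\left(q,O \right)} = O$
$C{\left(I \right)} = 36$ ($C{\left(I \right)} = 12 \cdot 3 = 36$)
$J{\left(M,Q \right)} = 3 \sqrt{5}$ ($J{\left(M,Q \right)} = \sqrt{36 + 9} = \sqrt{45} = 3 \sqrt{5}$)
$29970 - J{\left(482,T{\left(12,-21 \right)} \right)} = 29970 - 3 \sqrt{5}$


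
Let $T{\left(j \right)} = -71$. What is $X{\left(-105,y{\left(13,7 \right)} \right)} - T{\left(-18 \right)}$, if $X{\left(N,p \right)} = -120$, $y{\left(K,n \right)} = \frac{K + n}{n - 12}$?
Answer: $-49$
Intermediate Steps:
$y{\left(K,n \right)} = \frac{K + n}{-12 + n}$
$X{\left(-105,y{\left(13,7 \right)} \right)} - T{\left(-18 \right)} = -120 - -71 = -120 + 71 = -49$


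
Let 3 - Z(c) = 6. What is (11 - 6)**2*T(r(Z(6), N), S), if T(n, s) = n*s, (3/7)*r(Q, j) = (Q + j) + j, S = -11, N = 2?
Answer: -1925/3 ≈ -641.67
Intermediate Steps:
Z(c) = -3 (Z(c) = 3 - 1*6 = 3 - 6 = -3)
r(Q, j) = 7*Q/3 + 14*j/3 (r(Q, j) = 7*((Q + j) + j)/3 = 7*(Q + 2*j)/3 = 7*Q/3 + 14*j/3)
(11 - 6)**2*T(r(Z(6), N), S) = (11 - 6)**2*(((7/3)*(-3) + (14/3)*2)*(-11)) = 5**2*((-7 + 28/3)*(-11)) = 25*((7/3)*(-11)) = 25*(-77/3) = -1925/3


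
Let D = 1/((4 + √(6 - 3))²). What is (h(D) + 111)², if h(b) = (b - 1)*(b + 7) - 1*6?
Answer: 7945829014377/815730721 - 47445991104*√3/815730721 ≈ 9640.0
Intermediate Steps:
D = (4 + √3)⁻² (D = 1/((4 + √3)²) = (4 + √3)⁻² ≈ 0.030435)
h(b) = -6 + (-1 + b)*(7 + b) (h(b) = (-1 + b)*(7 + b) - 6 = -6 + (-1 + b)*(7 + b))
(h(D) + 111)² = ((-13 + ((4 + √3)⁻²)² + 6/(4 + √3)²) + 111)² = ((-13 + (4 + √3)⁻⁴ + 6/(4 + √3)²) + 111)² = (98 + (4 + √3)⁻⁴ + 6/(4 + √3)²)²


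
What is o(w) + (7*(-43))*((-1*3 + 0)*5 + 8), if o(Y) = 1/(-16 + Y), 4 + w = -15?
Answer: 73744/35 ≈ 2107.0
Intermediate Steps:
w = -19 (w = -4 - 15 = -19)
o(w) + (7*(-43))*((-1*3 + 0)*5 + 8) = 1/(-16 - 19) + (7*(-43))*((-1*3 + 0)*5 + 8) = 1/(-35) - 301*((-3 + 0)*5 + 8) = -1/35 - 301*(-3*5 + 8) = -1/35 - 301*(-15 + 8) = -1/35 - 301*(-7) = -1/35 + 2107 = 73744/35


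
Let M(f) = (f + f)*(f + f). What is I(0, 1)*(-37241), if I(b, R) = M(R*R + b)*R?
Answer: -148964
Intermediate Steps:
M(f) = 4*f² (M(f) = (2*f)*(2*f) = 4*f²)
I(b, R) = 4*R*(b + R²)² (I(b, R) = (4*(R*R + b)²)*R = (4*(R² + b)²)*R = (4*(b + R²)²)*R = 4*R*(b + R²)²)
I(0, 1)*(-37241) = (4*1*(0 + 1²)²)*(-37241) = (4*1*(0 + 1)²)*(-37241) = (4*1*1²)*(-37241) = (4*1*1)*(-37241) = 4*(-37241) = -148964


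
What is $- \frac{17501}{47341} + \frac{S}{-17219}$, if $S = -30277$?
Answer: $\frac{1131993738}{815164679} \approx 1.3887$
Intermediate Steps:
$- \frac{17501}{47341} + \frac{S}{-17219} = - \frac{17501}{47341} - \frac{30277}{-17219} = \left(-17501\right) \frac{1}{47341} - - \frac{30277}{17219} = - \frac{17501}{47341} + \frac{30277}{17219} = \frac{1131993738}{815164679}$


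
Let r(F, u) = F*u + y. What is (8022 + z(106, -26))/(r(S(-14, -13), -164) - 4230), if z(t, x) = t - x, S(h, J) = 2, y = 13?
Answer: -906/505 ≈ -1.7941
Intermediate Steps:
r(F, u) = 13 + F*u (r(F, u) = F*u + 13 = 13 + F*u)
(8022 + z(106, -26))/(r(S(-14, -13), -164) - 4230) = (8022 + (106 - 1*(-26)))/((13 + 2*(-164)) - 4230) = (8022 + (106 + 26))/((13 - 328) - 4230) = (8022 + 132)/(-315 - 4230) = 8154/(-4545) = 8154*(-1/4545) = -906/505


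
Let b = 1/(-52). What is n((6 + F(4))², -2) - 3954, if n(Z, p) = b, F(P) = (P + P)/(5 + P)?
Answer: -205609/52 ≈ -3954.0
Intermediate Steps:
b = -1/52 ≈ -0.019231
F(P) = 2*P/(5 + P) (F(P) = (2*P)/(5 + P) = 2*P/(5 + P))
n(Z, p) = -1/52
n((6 + F(4))², -2) - 3954 = -1/52 - 3954 = -205609/52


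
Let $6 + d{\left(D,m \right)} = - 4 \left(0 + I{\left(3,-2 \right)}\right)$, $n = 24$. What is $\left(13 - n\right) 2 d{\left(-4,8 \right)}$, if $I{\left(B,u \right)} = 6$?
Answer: $660$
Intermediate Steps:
$d{\left(D,m \right)} = -30$ ($d{\left(D,m \right)} = -6 - 4 \left(0 + 6\right) = -6 - 24 = -30$)
$\left(13 - n\right) 2 d{\left(-4,8 \right)} = \left(13 - 24\right) 2 \left(-30\right) = \left(-11\right) 2 \left(-30\right) = \left(-22\right) \left(-30\right) = 660$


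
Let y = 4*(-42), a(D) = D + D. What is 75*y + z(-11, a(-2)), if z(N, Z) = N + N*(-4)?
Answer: -12567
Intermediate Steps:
a(D) = 2*D
y = -168
z(N, Z) = -3*N (z(N, Z) = N - 4*N = -3*N)
75*y + z(-11, a(-2)) = 75*(-168) - 3*(-11) = -12600 + 33 = -12567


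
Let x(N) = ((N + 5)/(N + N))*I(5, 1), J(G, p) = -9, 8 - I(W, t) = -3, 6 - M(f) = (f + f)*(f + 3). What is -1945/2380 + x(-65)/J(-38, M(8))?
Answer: -25643/18564 ≈ -1.3813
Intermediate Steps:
M(f) = 6 - 2*f*(3 + f) (M(f) = 6 - (f + f)*(f + 3) = 6 - 2*f*(3 + f))
I(W, t) = 11 (I(W, t) = 8 - 1*(-3) = 8 + 3 = 11)
x(N) = 11*(5 + N)/(2*N) (x(N) = ((N + 5)/(N + N))*11 = ((5 + N)/((2*N)))*11 = ((5 + N)*(1/(2*N)))*11 = ((5 + N)/(2*N))*11 = 11*(5 + N)/(2*N))
-1945/2380 + x(-65)/J(-38, M(8)) = -1945/2380 + ((11/2)*(5 - 65)/(-65))/(-9) = -1945*1/2380 + ((11/2)*(-1/65)*(-60))*(-⅑) = -389/476 + (66/13)*(-⅑) = -389/476 - 22/39 = -25643/18564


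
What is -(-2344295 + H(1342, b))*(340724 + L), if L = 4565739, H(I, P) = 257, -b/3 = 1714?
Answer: 11500935717594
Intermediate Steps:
b = -5142 (b = -3*1714 = -5142)
-(-2344295 + H(1342, b))*(340724 + L) = -(-2344295 + 257)*(340724 + 4565739) = -(-2344038)*4906463 = -1*(-11500935717594) = 11500935717594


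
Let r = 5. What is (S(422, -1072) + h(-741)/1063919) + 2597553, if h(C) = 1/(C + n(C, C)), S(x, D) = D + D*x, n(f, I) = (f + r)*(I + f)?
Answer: 2486473726996767574/1159683413109 ≈ 2.1441e+6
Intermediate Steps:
n(f, I) = (5 + f)*(I + f) (n(f, I) = (f + 5)*(I + f) = (5 + f)*(I + f))
h(C) = 1/(2*C**2 + 11*C) (h(C) = 1/(C + (C**2 + 5*C + 5*C + C*C)) = 1/(C + (C**2 + 5*C + 5*C + C**2)) = 1/(C + (2*C**2 + 10*C)) = 1/(2*C**2 + 11*C))
(S(422, -1072) + h(-741)/1063919) + 2597553 = (-1072*(1 + 422) + (1/((-741)*(11 + 2*(-741))))/1063919) + 2597553 = (-1072*423 - 1/(741*(11 - 1482))*(1/1063919)) + 2597553 = (-453456 - 1/741/(-1471)*(1/1063919)) + 2597553 = (-453456 - 1/741*(-1/1471)*(1/1063919)) + 2597553 = (-453456 + (1/1090011)*(1/1063919)) + 2597553 = (-453456 + 1/1159683413109) + 2597553 = -525865401774754703/1159683413109 + 2597553 = 2486473726996767574/1159683413109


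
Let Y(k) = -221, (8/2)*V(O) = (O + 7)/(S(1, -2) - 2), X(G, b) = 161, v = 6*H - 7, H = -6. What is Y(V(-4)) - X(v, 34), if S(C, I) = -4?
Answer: -382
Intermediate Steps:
v = -43 (v = 6*(-6) - 7 = -36 - 7 = -43)
V(O) = -7/24 - O/24 (V(O) = ((O + 7)/(-4 - 2))/4 = ((7 + O)/(-6))/4 = ((7 + O)*(-1/6))/4 = (-7/6 - O/6)/4 = -7/24 - O/24)
Y(V(-4)) - X(v, 34) = -221 - 1*161 = -221 - 161 = -382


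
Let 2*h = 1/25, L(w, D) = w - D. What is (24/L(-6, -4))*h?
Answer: -6/25 ≈ -0.24000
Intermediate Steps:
h = 1/50 (h = (½)/25 = (½)*(1/25) = 1/50 ≈ 0.020000)
(24/L(-6, -4))*h = (24/(-6 - 1*(-4)))*(1/50) = (24/(-6 + 4))*(1/50) = (24/(-2))*(1/50) = -½*24*(1/50) = -12*1/50 = -6/25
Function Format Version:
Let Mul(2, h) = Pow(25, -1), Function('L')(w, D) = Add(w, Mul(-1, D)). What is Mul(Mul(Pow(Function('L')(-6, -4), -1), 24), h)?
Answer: Rational(-6, 25) ≈ -0.24000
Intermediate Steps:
h = Rational(1, 50) (h = Mul(Rational(1, 2), Pow(25, -1)) = Mul(Rational(1, 2), Rational(1, 25)) = Rational(1, 50) ≈ 0.020000)
Mul(Mul(Pow(Function('L')(-6, -4), -1), 24), h) = Mul(Mul(Pow(Add(-6, Mul(-1, -4)), -1), 24), Rational(1, 50)) = Mul(Mul(Pow(Add(-6, 4), -1), 24), Rational(1, 50)) = Mul(Mul(Pow(-2, -1), 24), Rational(1, 50)) = Mul(Mul(Rational(-1, 2), 24), Rational(1, 50)) = Mul(-12, Rational(1, 50)) = Rational(-6, 25)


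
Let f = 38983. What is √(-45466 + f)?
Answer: I*√6483 ≈ 80.517*I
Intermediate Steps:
√(-45466 + f) = √(-45466 + 38983) = √(-6483) = I*√6483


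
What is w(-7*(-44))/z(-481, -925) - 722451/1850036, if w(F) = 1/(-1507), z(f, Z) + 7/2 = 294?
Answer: -632557954789/1619830470412 ≈ -0.39051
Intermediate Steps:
z(f, Z) = 581/2 (z(f, Z) = -7/2 + 294 = 581/2)
w(F) = -1/1507
w(-7*(-44))/z(-481, -925) - 722451/1850036 = -1/(1507*581/2) - 722451/1850036 = -1/1507*2/581 - 722451*1/1850036 = -2/875567 - 722451/1850036 = -632557954789/1619830470412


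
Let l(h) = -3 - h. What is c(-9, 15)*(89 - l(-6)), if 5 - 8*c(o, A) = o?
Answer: 301/2 ≈ 150.50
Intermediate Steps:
c(o, A) = 5/8 - o/8
c(-9, 15)*(89 - l(-6)) = (5/8 - ⅛*(-9))*(89 - (-3 - 1*(-6))) = (5/8 + 9/8)*(89 - (-3 + 6)) = 7*(89 - 1*3)/4 = 7*(89 - 3)/4 = (7/4)*86 = 301/2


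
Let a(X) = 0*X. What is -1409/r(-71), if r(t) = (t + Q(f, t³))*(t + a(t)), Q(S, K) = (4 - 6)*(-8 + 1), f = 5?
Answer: -1409/4047 ≈ -0.34816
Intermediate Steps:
Q(S, K) = 14 (Q(S, K) = -2*(-7) = 14)
a(X) = 0
r(t) = t*(14 + t) (r(t) = (t + 14)*(t + 0) = (14 + t)*t = t*(14 + t))
-1409/r(-71) = -1409*(-1/(71*(14 - 71))) = -1409/((-71*(-57))) = -1409/4047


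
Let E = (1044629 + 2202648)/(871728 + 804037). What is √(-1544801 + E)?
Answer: 18*I*√13389156502378930/1675765 ≈ 1242.9*I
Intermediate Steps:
E = 3247277/1675765 ≈ 1.9378
√(-1544801 + E) = √(-1544801 + 3247277/1675765) = √(-2588720200488/1675765) = 18*I*√13389156502378930/1675765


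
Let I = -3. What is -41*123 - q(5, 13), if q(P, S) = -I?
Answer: -5046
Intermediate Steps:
q(P, S) = 3 (q(P, S) = -1*(-3) = 3)
-41*123 - q(5, 13) = -41*123 - 1*3 = -5043 - 3 = -5046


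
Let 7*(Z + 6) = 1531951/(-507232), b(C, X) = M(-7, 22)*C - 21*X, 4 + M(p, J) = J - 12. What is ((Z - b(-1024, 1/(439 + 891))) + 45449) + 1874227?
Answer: 649594793544511/337309280 ≈ 1.9258e+6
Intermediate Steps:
M(p, J) = -16 + J (M(p, J) = -4 + (J - 12) = -4 + (-12 + J) = -16 + J)
b(C, X) = -21*X + 6*C (b(C, X) = (-16 + 22)*C - 21*X = 6*C - 21*X = -21*X + 6*C)
Z = -22835695/3550624 (Z = -6 + (1531951/(-507232))/7 = -6 + (1531951*(-1/507232))/7 = -6 + (⅐)*(-1531951/507232) = -6 - 1531951/3550624 = -22835695/3550624 ≈ -6.4315)
((Z - b(-1024, 1/(439 + 891))) + 45449) + 1874227 = ((-22835695/3550624 - (-21/(439 + 891) + 6*(-1024))) + 45449) + 1874227 = ((-22835695/3550624 - (-21/1330 - 6144)) + 45449) + 1874227 = ((-22835695/3550624 - (-21*1/1330 - 6144)) + 45449) + 1874227 = ((-22835695/3550624 - (-3/190 - 6144)) + 45449) + 1874227 = ((-22835695/3550624 - 1*(-1167363/190)) + 45449) + 1874227 = ((-22835695/3550624 + 1167363/190) + 45449) + 1874227 = (2070264151231/337309280 + 45449) + 1874227 = 17400633617951/337309280 + 1874227 = 649594793544511/337309280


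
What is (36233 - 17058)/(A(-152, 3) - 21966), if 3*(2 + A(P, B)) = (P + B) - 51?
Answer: -57525/66104 ≈ -0.87022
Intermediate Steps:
A(P, B) = -19 + B/3 + P/3 (A(P, B) = -2 + ((P + B) - 51)/3 = -2 + ((B + P) - 51)/3 = -2 + (-51 + B + P)/3 = -2 + (-17 + B/3 + P/3) = -19 + B/3 + P/3)
(36233 - 17058)/(A(-152, 3) - 21966) = (36233 - 17058)/((-19 + (⅓)*3 + (⅓)*(-152)) - 21966) = 19175/((-19 + 1 - 152/3) - 21966) = 19175/(-206/3 - 21966) = 19175/(-66104/3) = 19175*(-3/66104) = -57525/66104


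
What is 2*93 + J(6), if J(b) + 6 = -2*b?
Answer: 168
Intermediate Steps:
J(b) = -6 - 2*b
2*93 + J(6) = 2*93 + (-6 - 2*6) = 186 + (-6 - 12) = 186 - 18 = 168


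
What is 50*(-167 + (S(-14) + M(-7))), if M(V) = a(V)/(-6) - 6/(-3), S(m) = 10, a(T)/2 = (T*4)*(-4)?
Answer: -28850/3 ≈ -9616.7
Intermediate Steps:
a(T) = -32*T (a(T) = 2*((T*4)*(-4)) = 2*((4*T)*(-4)) = 2*(-16*T) = -32*T)
M(V) = 2 + 16*V/3 (M(V) = -32*V/(-6) - 6/(-3) = -32*V*(-⅙) - 6*(-⅓) = 16*V/3 + 2 = 2 + 16*V/3)
50*(-167 + (S(-14) + M(-7))) = 50*(-167 + (10 + (2 + (16/3)*(-7)))) = 50*(-167 + (10 + (2 - 112/3))) = 50*(-167 + (10 - 106/3)) = 50*(-167 - 76/3) = 50*(-577/3) = -28850/3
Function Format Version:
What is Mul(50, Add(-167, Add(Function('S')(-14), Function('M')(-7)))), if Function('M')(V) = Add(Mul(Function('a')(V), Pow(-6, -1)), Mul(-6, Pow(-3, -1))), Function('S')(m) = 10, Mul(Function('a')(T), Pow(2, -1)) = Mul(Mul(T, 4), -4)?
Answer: Rational(-28850, 3) ≈ -9616.7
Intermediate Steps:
Function('a')(T) = Mul(-32, T) (Function('a')(T) = Mul(2, Mul(Mul(T, 4), -4)) = Mul(2, Mul(Mul(4, T), -4)) = Mul(2, Mul(-16, T)) = Mul(-32, T))
Function('M')(V) = Add(2, Mul(Rational(16, 3), V)) (Function('M')(V) = Add(Mul(Mul(-32, V), Pow(-6, -1)), Mul(-6, Pow(-3, -1))) = Add(Mul(Mul(-32, V), Rational(-1, 6)), Mul(-6, Rational(-1, 3))) = Add(Mul(Rational(16, 3), V), 2) = Add(2, Mul(Rational(16, 3), V)))
Mul(50, Add(-167, Add(Function('S')(-14), Function('M')(-7)))) = Mul(50, Add(-167, Add(10, Add(2, Mul(Rational(16, 3), -7))))) = Mul(50, Add(-167, Add(10, Add(2, Rational(-112, 3))))) = Mul(50, Add(-167, Add(10, Rational(-106, 3)))) = Mul(50, Add(-167, Rational(-76, 3))) = Mul(50, Rational(-577, 3)) = Rational(-28850, 3)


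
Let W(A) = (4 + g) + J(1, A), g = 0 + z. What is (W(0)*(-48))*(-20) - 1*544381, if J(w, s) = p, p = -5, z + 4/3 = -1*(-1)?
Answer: -545661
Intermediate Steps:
z = -⅓ (z = -4/3 - 1*(-1) = -4/3 + 1 = -⅓ ≈ -0.33333)
g = -⅓ (g = 0 - ⅓ = -⅓ ≈ -0.33333)
J(w, s) = -5
W(A) = -4/3 (W(A) = (4 - ⅓) - 5 = 11/3 - 5 = -4/3)
(W(0)*(-48))*(-20) - 1*544381 = -4/3*(-48)*(-20) - 1*544381 = 64*(-20) - 544381 = -1280 - 544381 = -545661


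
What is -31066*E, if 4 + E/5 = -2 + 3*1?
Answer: 465990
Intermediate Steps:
E = -15 (E = -20 + 5*(-2 + 3*1) = -20 + 5*(-2 + 3) = -20 + 5*1 = -20 + 5 = -15)
-31066*E = -31066*(-15) = -49*(-9510) = 465990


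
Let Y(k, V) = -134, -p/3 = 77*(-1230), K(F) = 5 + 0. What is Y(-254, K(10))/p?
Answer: -67/142065 ≈ -0.00047162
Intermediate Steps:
K(F) = 5
p = 284130 (p = -231*(-1230) = -3*(-94710) = 284130)
Y(-254, K(10))/p = -134/284130 = -134*1/284130 = -67/142065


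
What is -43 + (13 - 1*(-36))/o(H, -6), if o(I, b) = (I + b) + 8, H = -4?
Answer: -135/2 ≈ -67.500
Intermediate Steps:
o(I, b) = 8 + I + b
-43 + (13 - 1*(-36))/o(H, -6) = -43 + (13 - 1*(-36))/(8 - 4 - 6) = -43 + (13 + 36)/(-2) = -43 - ½*49 = -43 - 49/2 = -135/2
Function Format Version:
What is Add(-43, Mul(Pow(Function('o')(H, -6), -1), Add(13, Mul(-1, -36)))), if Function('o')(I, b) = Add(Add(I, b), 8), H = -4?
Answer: Rational(-135, 2) ≈ -67.500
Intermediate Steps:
Function('o')(I, b) = Add(8, I, b)
Add(-43, Mul(Pow(Function('o')(H, -6), -1), Add(13, Mul(-1, -36)))) = Add(-43, Mul(Pow(Add(8, -4, -6), -1), Add(13, Mul(-1, -36)))) = Add(-43, Mul(Pow(-2, -1), Add(13, 36))) = Add(-43, Mul(Rational(-1, 2), 49)) = Add(-43, Rational(-49, 2)) = Rational(-135, 2)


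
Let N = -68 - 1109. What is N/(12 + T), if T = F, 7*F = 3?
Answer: -8239/87 ≈ -94.701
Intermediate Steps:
F = 3/7 (F = (⅐)*3 = 3/7 ≈ 0.42857)
N = -1177
T = 3/7 ≈ 0.42857
N/(12 + T) = -1177/(12 + 3/7) = -1177/(87/7) = (7/87)*(-1177) = -8239/87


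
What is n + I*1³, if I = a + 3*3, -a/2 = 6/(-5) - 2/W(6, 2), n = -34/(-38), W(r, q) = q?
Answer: 1358/95 ≈ 14.295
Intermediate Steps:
n = 17/19 (n = -34*(-1/38) = 17/19 ≈ 0.89474)
a = 22/5 (a = -2*(6/(-5) - 2/2) = -2*(6*(-⅕) - 2*½) = -2*(-6/5 - 1) = -2*(-11/5) = 22/5 ≈ 4.4000)
I = 67/5 (I = 22/5 + 3*3 = 22/5 + 9 = 67/5 ≈ 13.400)
n + I*1³ = 17/19 + (67/5)*1³ = 17/19 + (67/5)*1 = 17/19 + 67/5 = 1358/95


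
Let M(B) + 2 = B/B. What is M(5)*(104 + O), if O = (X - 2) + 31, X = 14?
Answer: -147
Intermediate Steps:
O = 43 (O = (14 - 2) + 31 = 12 + 31 = 43)
M(B) = -1 (M(B) = -2 + B/B = -2 + 1 = -1)
M(5)*(104 + O) = -(104 + 43) = -1*147 = -147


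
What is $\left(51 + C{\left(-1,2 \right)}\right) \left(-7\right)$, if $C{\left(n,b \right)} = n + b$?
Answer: $-364$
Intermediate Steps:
$C{\left(n,b \right)} = b + n$
$\left(51 + C{\left(-1,2 \right)}\right) \left(-7\right) = \left(51 + \left(2 - 1\right)\right) \left(-7\right) = \left(51 + 1\right) \left(-7\right) = 52 \left(-7\right) = -364$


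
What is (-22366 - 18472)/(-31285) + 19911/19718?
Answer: 1428159319/616877630 ≈ 2.3151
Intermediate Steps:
(-22366 - 18472)/(-31285) + 19911/19718 = -40838*(-1/31285) + 19911*(1/19718) = 40838/31285 + 19911/19718 = 1428159319/616877630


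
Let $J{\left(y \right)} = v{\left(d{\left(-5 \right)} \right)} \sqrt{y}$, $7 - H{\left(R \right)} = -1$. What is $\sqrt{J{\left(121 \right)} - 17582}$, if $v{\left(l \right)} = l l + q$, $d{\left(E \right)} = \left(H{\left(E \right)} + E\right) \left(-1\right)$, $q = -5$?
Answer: $i \sqrt{17538} \approx 132.43 i$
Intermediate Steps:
$H{\left(R \right)} = 8$ ($H{\left(R \right)} = 7 - -1 = 7 + 1 = 8$)
$d{\left(E \right)} = -8 - E$ ($d{\left(E \right)} = \left(8 + E\right) \left(-1\right) = -8 - E$)
$v{\left(l \right)} = -5 + l^{2}$ ($v{\left(l \right)} = l l - 5 = l^{2} - 5 = -5 + l^{2}$)
$J{\left(y \right)} = 4 \sqrt{y}$ ($J{\left(y \right)} = \left(-5 + \left(-8 - -5\right)^{2}\right) \sqrt{y} = \left(-5 + \left(-8 + 5\right)^{2}\right) \sqrt{y} = \left(-5 + \left(-3\right)^{2}\right) \sqrt{y} = \left(-5 + 9\right) \sqrt{y} = 4 \sqrt{y}$)
$\sqrt{J{\left(121 \right)} - 17582} = \sqrt{4 \sqrt{121} - 17582} = \sqrt{4 \cdot 11 - 17582} = \sqrt{44 - 17582} = \sqrt{-17538} = i \sqrt{17538}$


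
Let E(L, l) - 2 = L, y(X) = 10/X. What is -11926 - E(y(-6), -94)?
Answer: -35779/3 ≈ -11926.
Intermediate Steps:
E(L, l) = 2 + L
-11926 - E(y(-6), -94) = -11926 - (2 + 10/(-6)) = -11926 - (2 + 10*(-⅙)) = -11926 - (2 - 5/3) = -11926 - 1*⅓ = -11926 - ⅓ = -35779/3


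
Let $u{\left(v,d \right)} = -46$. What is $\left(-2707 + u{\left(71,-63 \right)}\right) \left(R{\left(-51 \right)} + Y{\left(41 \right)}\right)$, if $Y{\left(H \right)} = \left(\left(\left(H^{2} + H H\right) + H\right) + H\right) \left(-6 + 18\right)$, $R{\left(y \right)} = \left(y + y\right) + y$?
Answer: $-113354775$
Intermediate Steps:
$R{\left(y \right)} = 3 y$ ($R{\left(y \right)} = 2 y + y = 3 y$)
$Y{\left(H \right)} = 24 H + 24 H^{2}$ ($Y{\left(H \right)} = \left(\left(\left(H^{2} + H^{2}\right) + H\right) + H\right) 12 = \left(\left(2 H^{2} + H\right) + H\right) 12 = \left(\left(H + 2 H^{2}\right) + H\right) 12 = \left(2 H + 2 H^{2}\right) 12 = 24 H + 24 H^{2}$)
$\left(-2707 + u{\left(71,-63 \right)}\right) \left(R{\left(-51 \right)} + Y{\left(41 \right)}\right) = \left(-2707 - 46\right) \left(3 \left(-51\right) + 24 \cdot 41 \left(1 + 41\right)\right) = - 2753 \left(-153 + 24 \cdot 41 \cdot 42\right) = - 2753 \left(-153 + 41328\right) = \left(-2753\right) 41175 = -113354775$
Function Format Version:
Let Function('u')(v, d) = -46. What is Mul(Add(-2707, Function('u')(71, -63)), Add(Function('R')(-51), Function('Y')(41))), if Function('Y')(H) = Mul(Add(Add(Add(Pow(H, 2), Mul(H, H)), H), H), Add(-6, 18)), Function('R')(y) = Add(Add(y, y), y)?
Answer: -113354775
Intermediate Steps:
Function('R')(y) = Mul(3, y) (Function('R')(y) = Add(Mul(2, y), y) = Mul(3, y))
Function('Y')(H) = Add(Mul(24, H), Mul(24, Pow(H, 2))) (Function('Y')(H) = Mul(Add(Add(Add(Pow(H, 2), Pow(H, 2)), H), H), 12) = Mul(Add(Add(Mul(2, Pow(H, 2)), H), H), 12) = Mul(Add(Add(H, Mul(2, Pow(H, 2))), H), 12) = Mul(Add(Mul(2, H), Mul(2, Pow(H, 2))), 12) = Add(Mul(24, H), Mul(24, Pow(H, 2))))
Mul(Add(-2707, Function('u')(71, -63)), Add(Function('R')(-51), Function('Y')(41))) = Mul(Add(-2707, -46), Add(Mul(3, -51), Mul(24, 41, Add(1, 41)))) = Mul(-2753, Add(-153, Mul(24, 41, 42))) = Mul(-2753, Add(-153, 41328)) = Mul(-2753, 41175) = -113354775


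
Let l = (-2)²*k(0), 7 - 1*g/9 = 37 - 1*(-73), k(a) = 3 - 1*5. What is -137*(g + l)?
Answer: 128095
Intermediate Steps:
k(a) = -2 (k(a) = 3 - 5 = -2)
g = -927 (g = 63 - 9*(37 - 1*(-73)) = 63 - 9*(37 + 73) = 63 - 9*110 = 63 - 990 = -927)
l = -8 (l = (-2)²*(-2) = 4*(-2) = -8)
-137*(g + l) = -137*(-927 - 8) = -137*(-935) = 128095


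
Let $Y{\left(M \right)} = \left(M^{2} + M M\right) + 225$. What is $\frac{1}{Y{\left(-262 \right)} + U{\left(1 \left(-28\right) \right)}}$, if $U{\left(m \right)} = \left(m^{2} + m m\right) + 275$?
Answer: $\frac{1}{139356} \approx 7.1759 \cdot 10^{-6}$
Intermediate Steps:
$U{\left(m \right)} = 275 + 2 m^{2}$ ($U{\left(m \right)} = \left(m^{2} + m^{2}\right) + 275 = 2 m^{2} + 275 = 275 + 2 m^{2}$)
$Y{\left(M \right)} = 225 + 2 M^{2}$ ($Y{\left(M \right)} = \left(M^{2} + M^{2}\right) + 225 = 2 M^{2} + 225 = 225 + 2 M^{2}$)
$\frac{1}{Y{\left(-262 \right)} + U{\left(1 \left(-28\right) \right)}} = \frac{1}{\left(225 + 2 \left(-262\right)^{2}\right) + \left(275 + 2 \left(1 \left(-28\right)\right)^{2}\right)} = \frac{1}{\left(225 + 2 \cdot 68644\right) + \left(275 + 2 \left(-28\right)^{2}\right)} = \frac{1}{\left(225 + 137288\right) + \left(275 + 2 \cdot 784\right)} = \frac{1}{137513 + \left(275 + 1568\right)} = \frac{1}{137513 + 1843} = \frac{1}{139356}$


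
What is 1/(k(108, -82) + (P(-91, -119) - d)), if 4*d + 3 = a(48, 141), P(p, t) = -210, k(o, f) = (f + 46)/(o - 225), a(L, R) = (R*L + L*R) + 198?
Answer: -52/189407 ≈ -0.00027454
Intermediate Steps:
a(L, R) = 198 + 2*L*R (a(L, R) = (L*R + L*R) + 198 = 2*L*R + 198 = 198 + 2*L*R)
k(o, f) = (46 + f)/(-225 + o)
d = 13731/4 (d = -3/4 + (198 + 2*48*141)/4 = -3/4 + (198 + 13536)/4 = -3/4 + (1/4)*13734 = -3/4 + 6867/2 = 13731/4 ≈ 3432.8)
1/(k(108, -82) + (P(-91, -119) - d)) = 1/((46 - 82)/(-225 + 108) + (-210 - 1*13731/4)) = 1/(-36/(-117) + (-210 - 13731/4)) = 1/(-1/117*(-36) - 14571/4) = 1/(4/13 - 14571/4) = 1/(-189407/52) = -52/189407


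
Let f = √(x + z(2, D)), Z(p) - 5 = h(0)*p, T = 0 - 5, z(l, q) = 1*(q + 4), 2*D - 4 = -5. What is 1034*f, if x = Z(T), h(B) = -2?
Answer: 517*√74 ≈ 4447.4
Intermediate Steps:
D = -½ (D = 2 + (½)*(-5) = 2 - 5/2 = -½ ≈ -0.50000)
z(l, q) = 4 + q (z(l, q) = 1*(4 + q) = 4 + q)
T = -5
Z(p) = 5 - 2*p
x = 15 (x = 5 - 2*(-5) = 5 + 10 = 15)
f = √74/2 (f = √(15 + (4 - ½)) = √(15 + 7/2) = √(37/2) = √74/2 ≈ 4.3012)
1034*f = 1034*(√74/2) = 517*√74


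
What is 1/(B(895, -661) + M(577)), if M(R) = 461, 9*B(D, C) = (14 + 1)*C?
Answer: -3/1922 ≈ -0.0015609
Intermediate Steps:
B(D, C) = 5*C/3 (B(D, C) = ((14 + 1)*C)/9 = (15*C)/9 = 5*C/3)
1/(B(895, -661) + M(577)) = 1/((5/3)*(-661) + 461) = 1/(-3305/3 + 461) = 1/(-1922/3) = -3/1922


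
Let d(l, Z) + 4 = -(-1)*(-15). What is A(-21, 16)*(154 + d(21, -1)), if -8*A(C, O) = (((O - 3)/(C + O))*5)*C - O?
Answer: -34695/8 ≈ -4336.9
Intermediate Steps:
A(C, O) = O/8 - 5*C*(-3 + O)/(8*(C + O)) (A(C, O) = -((((O - 3)/(C + O))*5)*C - O)/8 = -((((-3 + O)/(C + O))*5)*C - O)/8 = -((5*(-3 + O)/(C + O))*C - O)/8 = -(5*C*(-3 + O)/(C + O) - O)/8 = -(-O + 5*C*(-3 + O)/(C + O))/8 = O/8 - 5*C*(-3 + O)/(8*(C + O)))
d(l, Z) = -19 (d(l, Z) = -4 - (-1)*(-15) = -4 - 1*15 = -4 - 15 = -19)
A(-21, 16)*(154 + d(21, -1)) = ((16² + 15*(-21) - 4*(-21)*16)/(8*(-21 + 16)))*(154 - 19) = ((⅛)*(256 - 315 + 1344)/(-5))*135 = ((⅛)*(-⅕)*1285)*135 = -257/8*135 = -34695/8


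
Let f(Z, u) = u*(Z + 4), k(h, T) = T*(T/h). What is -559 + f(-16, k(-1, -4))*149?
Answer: 28049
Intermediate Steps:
k(h, T) = T²/h
f(Z, u) = u*(4 + Z)
-559 + f(-16, k(-1, -4))*149 = -559 + (((-4)²/(-1))*(4 - 16))*149 = -559 + ((16*(-1))*(-12))*149 = -559 - 16*(-12)*149 = -559 + 192*149 = -559 + 28608 = 28049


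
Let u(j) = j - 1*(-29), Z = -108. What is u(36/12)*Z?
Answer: -3456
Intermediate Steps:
u(j) = 29 + j (u(j) = j + 29 = 29 + j)
u(36/12)*Z = (29 + 36/12)*(-108) = (29 + 36*(1/12))*(-108) = (29 + 3)*(-108) = 32*(-108) = -3456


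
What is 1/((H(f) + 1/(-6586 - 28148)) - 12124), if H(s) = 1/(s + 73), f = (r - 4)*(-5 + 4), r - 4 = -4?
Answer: -382074/4632260225 ≈ -8.2481e-5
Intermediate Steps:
r = 0 (r = 4 - 4 = 0)
f = 4 (f = (0 - 4)*(-5 + 4) = -4*(-1) = 4)
H(s) = 1/(73 + s)
1/((H(f) + 1/(-6586 - 28148)) - 12124) = 1/((1/(73 + 4) + 1/(-6586 - 28148)) - 12124) = 1/((1/77 + 1/(-34734)) - 12124) = 1/((1/77 - 1/34734) - 12124) = 1/(4951/382074 - 12124) = 1/(-4632260225/382074) = -382074/4632260225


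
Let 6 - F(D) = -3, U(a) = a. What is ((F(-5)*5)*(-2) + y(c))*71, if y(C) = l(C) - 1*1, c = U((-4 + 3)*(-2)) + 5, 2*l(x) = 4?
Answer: -6319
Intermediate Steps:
l(x) = 2 (l(x) = (½)*4 = 2)
F(D) = 9 (F(D) = 6 - 1*(-3) = 6 + 3 = 9)
c = 7 (c = (-4 + 3)*(-2) + 5 = -1*(-2) + 5 = 2 + 5 = 7)
y(C) = 1 (y(C) = 2 - 1*1 = 2 - 1 = 1)
((F(-5)*5)*(-2) + y(c))*71 = ((9*5)*(-2) + 1)*71 = (45*(-2) + 1)*71 = (-90 + 1)*71 = -89*71 = -6319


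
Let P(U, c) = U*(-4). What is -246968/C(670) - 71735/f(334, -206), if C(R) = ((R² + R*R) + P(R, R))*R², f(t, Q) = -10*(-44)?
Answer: -11259575184432/69062703875 ≈ -163.03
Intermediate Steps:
P(U, c) = -4*U
f(t, Q) = 440
C(R) = R²*(-4*R + 2*R²) (C(R) = ((R² + R*R) - 4*R)*R² = ((R² + R²) - 4*R)*R² = (2*R² - 4*R)*R² = (-4*R + 2*R²)*R² = R²*(-4*R + 2*R²))
-246968/C(670) - 71735/f(334, -206) = -246968*1/(601526000*(-2 + 670)) - 71735/440 = -246968/(2*300763000*668) - 71735*1/440 = -246968/401819368000 - 14347/88 = -246968*1/401819368000 - 14347/88 = -30871/50227421000 - 14347/88 = -11259575184432/69062703875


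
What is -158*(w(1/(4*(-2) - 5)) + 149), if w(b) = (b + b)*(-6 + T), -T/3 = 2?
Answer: -309838/13 ≈ -23834.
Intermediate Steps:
T = -6 (T = -3*2 = -6)
w(b) = -24*b (w(b) = (b + b)*(-6 - 6) = (2*b)*(-12) = -24*b)
-158*(w(1/(4*(-2) - 5)) + 149) = -158*(-24/(4*(-2) - 5) + 149) = -158*(-24/(-8 - 5) + 149) = -158*(-24/(-13) + 149) = -158*(-24*(-1/13) + 149) = -158*(24/13 + 149) = -158*1961/13 = -309838/13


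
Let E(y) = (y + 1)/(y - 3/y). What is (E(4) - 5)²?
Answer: 2025/169 ≈ 11.982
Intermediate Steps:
E(y) = (1 + y)/(y - 3/y)
(E(4) - 5)² = (4*(1 + 4)/(-3 + 4²) - 5)² = (4*5/(-3 + 16) - 5)² = (4*5/13 - 5)² = (4*(1/13)*5 - 5)² = (20/13 - 5)² = (-45/13)² = 2025/169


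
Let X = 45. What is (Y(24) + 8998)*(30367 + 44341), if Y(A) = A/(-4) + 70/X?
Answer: 6047014936/9 ≈ 6.7189e+8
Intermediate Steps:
Y(A) = 14/9 - A/4 (Y(A) = A/(-4) + 70/45 = A*(-¼) + 70*(1/45) = -A/4 + 14/9 = 14/9 - A/4)
(Y(24) + 8998)*(30367 + 44341) = ((14/9 - ¼*24) + 8998)*(30367 + 44341) = ((14/9 - 6) + 8998)*74708 = (-40/9 + 8998)*74708 = (80942/9)*74708 = 6047014936/9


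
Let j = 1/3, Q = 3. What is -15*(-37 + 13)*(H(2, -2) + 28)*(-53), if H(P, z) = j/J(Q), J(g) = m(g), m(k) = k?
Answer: -536360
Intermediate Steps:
J(g) = g
j = 1/3 ≈ 0.33333
H(P, z) = 1/9 (H(P, z) = (1/3)/3 = (1/3)*(1/3) = 1/9)
-15*(-37 + 13)*(H(2, -2) + 28)*(-53) = -15*(-37 + 13)*(1/9 + 28)*(-53) = -(-360)*253/9*(-53) = -15*(-2024/3)*(-53) = 10120*(-53) = -536360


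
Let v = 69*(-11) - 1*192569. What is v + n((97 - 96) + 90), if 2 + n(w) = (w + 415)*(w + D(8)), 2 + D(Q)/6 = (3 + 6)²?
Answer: 92560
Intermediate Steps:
D(Q) = 474 (D(Q) = -12 + 6*(3 + 6)² = -12 + 6*9² = -12 + 6*81 = -12 + 486 = 474)
n(w) = -2 + (415 + w)*(474 + w) (n(w) = -2 + (w + 415)*(w + 474) = -2 + (415 + w)*(474 + w))
v = -193328 (v = -759 - 192569 = -193328)
v + n((97 - 96) + 90) = -193328 + (196708 + ((97 - 96) + 90)² + 889*((97 - 96) + 90)) = -193328 + (196708 + (1 + 90)² + 889*(1 + 90)) = -193328 + (196708 + 91² + 889*91) = -193328 + (196708 + 8281 + 80899) = -193328 + 285888 = 92560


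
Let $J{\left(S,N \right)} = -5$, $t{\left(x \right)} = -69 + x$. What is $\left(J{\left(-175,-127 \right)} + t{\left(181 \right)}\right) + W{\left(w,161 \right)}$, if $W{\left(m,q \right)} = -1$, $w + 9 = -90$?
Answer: $106$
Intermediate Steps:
$w = -99$ ($w = -9 - 90 = -99$)
$\left(J{\left(-175,-127 \right)} + t{\left(181 \right)}\right) + W{\left(w,161 \right)} = \left(-5 + \left(-69 + 181\right)\right) - 1 = \left(-5 + 112\right) - 1 = 107 - 1 = 106$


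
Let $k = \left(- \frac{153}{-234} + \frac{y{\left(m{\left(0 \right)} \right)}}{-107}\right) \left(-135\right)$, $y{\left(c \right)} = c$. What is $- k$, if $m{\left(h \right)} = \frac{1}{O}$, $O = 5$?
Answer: $\frac{244863}{2782} \approx 88.017$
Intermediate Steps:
$m{\left(h \right)} = \frac{1}{5}$
$k = - \frac{244863}{2782}$ ($k = \left(- \frac{153}{-234} + \frac{1}{5 \left(-107\right)}\right) \left(-135\right) = \left(\left(-153\right) \left(- \frac{1}{234}\right) + \frac{1}{5} \left(- \frac{1}{107}\right)\right) \left(-135\right) = \left(\frac{17}{26} - \frac{1}{535}\right) \left(-135\right) = \frac{9069}{13910} \left(-135\right) = - \frac{244863}{2782} \approx -88.017$)
$- k = \left(-1\right) \left(- \frac{244863}{2782}\right) = \frac{244863}{2782}$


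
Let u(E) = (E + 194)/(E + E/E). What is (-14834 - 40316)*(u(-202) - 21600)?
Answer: 239438798800/201 ≈ 1.1912e+9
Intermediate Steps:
u(E) = (194 + E)/(1 + E) (u(E) = (194 + E)/(E + 1) = (194 + E)/(1 + E))
(-14834 - 40316)*(u(-202) - 21600) = (-14834 - 40316)*((194 - 202)/(1 - 202) - 21600) = -55150*(-8/(-201) - 21600) = -55150*(-1/201*(-8) - 21600) = -55150*(8/201 - 21600) = -55150*(-4341592/201) = 239438798800/201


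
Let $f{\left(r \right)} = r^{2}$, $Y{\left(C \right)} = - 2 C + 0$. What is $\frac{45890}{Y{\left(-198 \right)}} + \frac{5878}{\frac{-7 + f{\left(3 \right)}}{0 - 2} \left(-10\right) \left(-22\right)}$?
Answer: $\frac{44137}{495} \approx 89.166$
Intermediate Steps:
$Y{\left(C \right)} = - 2 C$
$\frac{45890}{Y{\left(-198 \right)}} + \frac{5878}{\frac{-7 + f{\left(3 \right)}}{0 - 2} \left(-10\right) \left(-22\right)} = \frac{45890}{\left(-2\right) \left(-198\right)} + \frac{5878}{\frac{-7 + 3^{2}}{0 - 2} \left(-10\right) \left(-22\right)} = \frac{45890}{396} + \frac{5878}{\frac{-7 + 9}{-2} \left(-10\right) \left(-22\right)} = 45890 \cdot \frac{1}{396} + \frac{5878}{2 \left(- \frac{1}{2}\right) \left(-10\right) \left(-22\right)} = \frac{22945}{198} + \frac{5878}{\left(-1\right) \left(-10\right) \left(-22\right)} = \frac{22945}{198} + \frac{5878}{10 \left(-22\right)} = \frac{22945}{198} + \frac{5878}{-220} = \frac{22945}{198} + 5878 \left(- \frac{1}{220}\right) = \frac{22945}{198} - \frac{2939}{110} = \frac{44137}{495}$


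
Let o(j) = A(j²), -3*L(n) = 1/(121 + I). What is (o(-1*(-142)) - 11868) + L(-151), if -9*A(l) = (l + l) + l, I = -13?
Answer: -6022945/324 ≈ -18589.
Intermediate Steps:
L(n) = -1/324 (L(n) = -1/(3*(121 - 13)) = -⅓/108 = -⅓*1/108 = -1/324)
A(l) = -l/3 (A(l) = -((l + l) + l)/9 = -(2*l + l)/9 = -l/3)
o(j) = -j²/3
(o(-1*(-142)) - 11868) + L(-151) = (-(-1*(-142))²/3 - 11868) - 1/324 = (-⅓*142² - 11868) - 1/324 = (-⅓*20164 - 11868) - 1/324 = (-20164/3 - 11868) - 1/324 = -55768/3 - 1/324 = -6022945/324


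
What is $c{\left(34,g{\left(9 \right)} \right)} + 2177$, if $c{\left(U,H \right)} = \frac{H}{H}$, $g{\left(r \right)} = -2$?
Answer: $2178$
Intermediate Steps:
$c{\left(U,H \right)} = 1$
$c{\left(34,g{\left(9 \right)} \right)} + 2177 = 1 + 2177 = 2178$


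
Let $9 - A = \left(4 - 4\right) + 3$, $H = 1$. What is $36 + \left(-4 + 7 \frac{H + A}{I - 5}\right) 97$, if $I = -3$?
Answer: $- \frac{7569}{8} \approx -946.13$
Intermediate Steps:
$A = 6$ ($A = 9 - \left(\left(4 - 4\right) + 3\right) = 9 - \left(0 + 3\right) = 9 - 3 = 6$)
$36 + \left(-4 + 7 \frac{H + A}{I - 5}\right) 97 = 36 + \left(-4 + 7 \frac{1 + 6}{-3 - 5}\right) 97 = 36 + \left(-4 + 7 \frac{7}{-8}\right) 97 = 36 + \left(-4 + 7 \cdot 7 \left(- \frac{1}{8}\right)\right) 97 = 36 + \left(-4 + 7 \left(- \frac{7}{8}\right)\right) 97 = 36 + \left(-4 - \frac{49}{8}\right) 97 = 36 - \frac{7857}{8} = - \frac{7569}{8}$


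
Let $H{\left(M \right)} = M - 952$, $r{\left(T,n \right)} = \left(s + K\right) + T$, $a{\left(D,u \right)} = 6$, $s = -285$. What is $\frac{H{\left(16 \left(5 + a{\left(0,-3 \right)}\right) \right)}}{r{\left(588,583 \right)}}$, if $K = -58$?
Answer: $- \frac{776}{245} \approx -3.1673$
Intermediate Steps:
$r{\left(T,n \right)} = -343 + T$ ($r{\left(T,n \right)} = \left(-285 - 58\right) + T = -343 + T$)
$H{\left(M \right)} = -952 + M$
$\frac{H{\left(16 \left(5 + a{\left(0,-3 \right)}\right) \right)}}{r{\left(588,583 \right)}} = \frac{-952 + 16 \left(5 + 6\right)}{-343 + 588} = \frac{-952 + 16 \cdot 11}{245} = \left(-952 + 176\right) \frac{1}{245} = \left(-776\right) \frac{1}{245} = - \frac{776}{245}$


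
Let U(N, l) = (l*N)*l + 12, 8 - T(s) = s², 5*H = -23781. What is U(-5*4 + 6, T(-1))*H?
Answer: 16028394/5 ≈ 3.2057e+6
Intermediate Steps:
H = -23781/5 (H = (⅕)*(-23781) = -23781/5 ≈ -4756.2)
T(s) = 8 - s²
U(N, l) = 12 + N*l² (U(N, l) = (N*l)*l + 12 = N*l² + 12 = 12 + N*l²)
U(-5*4 + 6, T(-1))*H = (12 + (-5*4 + 6)*(8 - 1*(-1)²)²)*(-23781/5) = (12 + (-20 + 6)*(8 - 1*1)²)*(-23781/5) = (12 - 14*(8 - 1)²)*(-23781/5) = (12 - 14*7²)*(-23781/5) = (12 - 14*49)*(-23781/5) = (12 - 686)*(-23781/5) = -674*(-23781/5) = 16028394/5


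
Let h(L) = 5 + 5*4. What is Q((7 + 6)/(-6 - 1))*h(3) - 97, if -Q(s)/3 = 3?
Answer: -322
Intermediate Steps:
h(L) = 25 (h(L) = 5 + 20 = 25)
Q(s) = -9 (Q(s) = -3*3 = -9)
Q((7 + 6)/(-6 - 1))*h(3) - 97 = -9*25 - 97 = -225 - 97 = -322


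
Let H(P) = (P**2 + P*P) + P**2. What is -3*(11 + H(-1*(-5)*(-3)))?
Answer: -2058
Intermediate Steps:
H(P) = 3*P**2 (H(P) = (P**2 + P**2) + P**2 = 2*P**2 + P**2 = 3*P**2)
-3*(11 + H(-1*(-5)*(-3))) = -3*(11 + 3*(-1*(-5)*(-3))**2) = -3*(11 + 3*(5*(-3))**2) = -3*(11 + 3*(-15)**2) = -3*(11 + 3*225) = -3*(11 + 675) = -3*686 = -2058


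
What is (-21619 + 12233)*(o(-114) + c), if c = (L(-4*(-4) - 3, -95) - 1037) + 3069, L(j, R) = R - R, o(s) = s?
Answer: -18002348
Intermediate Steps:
L(j, R) = 0
c = 2032 (c = (0 - 1037) + 3069 = -1037 + 3069 = 2032)
(-21619 + 12233)*(o(-114) + c) = (-21619 + 12233)*(-114 + 2032) = -9386*1918 = -18002348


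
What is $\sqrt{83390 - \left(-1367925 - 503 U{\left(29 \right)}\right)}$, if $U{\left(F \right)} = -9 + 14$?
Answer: $7 \sqrt{29670} \approx 1205.7$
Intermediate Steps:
$U{\left(F \right)} = 5$
$\sqrt{83390 - \left(-1367925 - 503 U{\left(29 \right)}\right)} = \sqrt{83390 + \left(\left(503 \cdot 5 + 378\right) - -1367547\right)} = \sqrt{83390 + \left(\left(2515 + 378\right) + 1367547\right)} = \sqrt{83390 + \left(2893 + 1367547\right)} = \sqrt{83390 + 1370440} = \sqrt{1453830} = 7 \sqrt{29670}$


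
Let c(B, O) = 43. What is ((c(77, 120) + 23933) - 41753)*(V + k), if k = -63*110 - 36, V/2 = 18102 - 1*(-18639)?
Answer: -1182454932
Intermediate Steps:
V = 73482 (V = 2*(18102 - 1*(-18639)) = 2*(18102 + 18639) = 2*36741 = 73482)
k = -6966 (k = -6930 - 36 = -6966)
((c(77, 120) + 23933) - 41753)*(V + k) = ((43 + 23933) - 41753)*(73482 - 6966) = (23976 - 41753)*66516 = -17777*66516 = -1182454932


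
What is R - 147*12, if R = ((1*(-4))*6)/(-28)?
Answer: -12342/7 ≈ -1763.1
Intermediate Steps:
R = 6/7 (R = -4*6*(-1/28) = -24*(-1/28) = 6/7 ≈ 0.85714)
R - 147*12 = 6/7 - 147*12 = 6/7 - 1764 = -12342/7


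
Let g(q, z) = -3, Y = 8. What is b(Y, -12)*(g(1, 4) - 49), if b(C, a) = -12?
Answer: 624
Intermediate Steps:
b(Y, -12)*(g(1, 4) - 49) = -12*(-3 - 49) = -12*(-52) = 624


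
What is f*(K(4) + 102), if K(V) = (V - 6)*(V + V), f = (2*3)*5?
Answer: 2580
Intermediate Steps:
f = 30 (f = 6*5 = 30)
K(V) = 2*V*(-6 + V) (K(V) = (-6 + V)*(2*V) = 2*V*(-6 + V))
f*(K(4) + 102) = 30*(2*4*(-6 + 4) + 102) = 30*(2*4*(-2) + 102) = 30*(-16 + 102) = 30*86 = 2580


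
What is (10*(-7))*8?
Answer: -560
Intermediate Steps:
(10*(-7))*8 = -70*8 = -560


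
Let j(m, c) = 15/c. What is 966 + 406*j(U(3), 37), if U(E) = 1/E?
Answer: 41832/37 ≈ 1130.6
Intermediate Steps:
966 + 406*j(U(3), 37) = 966 + 406*(15/37) = 966 + 6090/37 = 41832/37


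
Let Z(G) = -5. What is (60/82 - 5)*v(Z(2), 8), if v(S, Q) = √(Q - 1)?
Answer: -175*√7/41 ≈ -11.293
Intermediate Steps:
v(S, Q) = √(-1 + Q)
(60/82 - 5)*v(Z(2), 8) = (60/82 - 5)*√(-1 + 8) = (60*(1/82) - 5)*√7 = (30/41 - 5)*√7 = -175*√7/41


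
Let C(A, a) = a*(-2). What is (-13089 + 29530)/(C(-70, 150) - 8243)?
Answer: -16441/8543 ≈ -1.9245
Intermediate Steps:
C(A, a) = -2*a
(-13089 + 29530)/(C(-70, 150) - 8243) = (-13089 + 29530)/(-2*150 - 8243) = 16441/(-300 - 8243) = 16441/(-8543) = 16441*(-1/8543) = -16441/8543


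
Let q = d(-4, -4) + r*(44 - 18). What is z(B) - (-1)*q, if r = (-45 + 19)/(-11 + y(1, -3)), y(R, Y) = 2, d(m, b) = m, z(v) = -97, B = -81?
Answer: -233/9 ≈ -25.889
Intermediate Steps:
r = 26/9 (r = (-45 + 19)/(-11 + 2) = -26/(-9) = -26*(-⅑) = 26/9 ≈ 2.8889)
q = 640/9 (q = -4 + 26*(44 - 18)/9 = -4 + (26/9)*26 = -4 + 676/9 = 640/9 ≈ 71.111)
z(B) - (-1)*q = -97 - (-1)*640/9 = -97 - 1*(-640/9) = -97 + 640/9 = -233/9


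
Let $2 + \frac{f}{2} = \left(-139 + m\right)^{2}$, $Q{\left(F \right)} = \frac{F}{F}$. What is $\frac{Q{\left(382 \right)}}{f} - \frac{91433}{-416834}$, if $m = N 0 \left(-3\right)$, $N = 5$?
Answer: $\frac{883301272}{4026408023} \approx 0.21938$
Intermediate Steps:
$Q{\left(F \right)} = 1$
$m = 0$ ($m = 5 \cdot 0 \left(-3\right) = 0 \left(-3\right) = 0$)
$f = 38638$ ($f = -4 + 2 \left(-139 + 0\right)^{2} = -4 + 2 \left(-139\right)^{2} = -4 + 2 \cdot 19321 = -4 + 38642 = 38638$)
$\frac{Q{\left(382 \right)}}{f} - \frac{91433}{-416834} = 1 \cdot \frac{1}{38638} - \frac{91433}{-416834} = 1 \cdot \frac{1}{38638} - - \frac{91433}{416834} = \frac{1}{38638} + \frac{91433}{416834} = \frac{883301272}{4026408023}$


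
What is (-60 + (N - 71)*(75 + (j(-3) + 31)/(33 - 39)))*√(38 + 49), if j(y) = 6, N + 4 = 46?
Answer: -12337*√87/6 ≈ -19179.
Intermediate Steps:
N = 42 (N = -4 + 46 = 42)
(-60 + (N - 71)*(75 + (j(-3) + 31)/(33 - 39)))*√(38 + 49) = (-60 + (42 - 71)*(75 + (6 + 31)/(33 - 39)))*√(38 + 49) = (-60 - 29*(75 + 37/(-6)))*√87 = (-60 - 29*(75 + 37*(-⅙)))*√87 = (-60 - 29*(75 - 37/6))*√87 = (-60 - 29*413/6)*√87 = (-60 - 11977/6)*√87 = -12337*√87/6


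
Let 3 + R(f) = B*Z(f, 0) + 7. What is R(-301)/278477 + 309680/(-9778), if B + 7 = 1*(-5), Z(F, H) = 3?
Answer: -43119535128/1361474053 ≈ -31.671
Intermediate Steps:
B = -12 (B = -7 + 1*(-5) = -7 - 5 = -12)
R(f) = -32 (R(f) = -3 + (-12*3 + 7) = -3 + (-36 + 7) = -3 - 29 = -32)
R(-301)/278477 + 309680/(-9778) = -32/278477 + 309680/(-9778) = -32*1/278477 + 309680*(-1/9778) = -32/278477 - 154840/4889 = -43119535128/1361474053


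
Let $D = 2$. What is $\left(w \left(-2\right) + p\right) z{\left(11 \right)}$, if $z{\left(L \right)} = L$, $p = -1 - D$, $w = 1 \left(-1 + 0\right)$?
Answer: $-11$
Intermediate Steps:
$w = -1$ ($w = 1 \left(-1\right) = -1$)
$p = -3$ ($p = -1 - 2 = -3$)
$\left(w \left(-2\right) + p\right) z{\left(11 \right)} = \left(\left(-1\right) \left(-2\right) - 3\right) 11 = \left(2 - 3\right) 11 = \left(-1\right) 11 = -11$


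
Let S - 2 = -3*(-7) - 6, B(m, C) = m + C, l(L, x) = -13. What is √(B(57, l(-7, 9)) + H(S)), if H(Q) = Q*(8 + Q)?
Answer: √469 ≈ 21.656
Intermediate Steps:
B(m, C) = C + m
S = 17 (S = 2 + (-3*(-7) - 6) = 2 + (21 - 6) = 2 + 15 = 17)
√(B(57, l(-7, 9)) + H(S)) = √((-13 + 57) + 17*(8 + 17)) = √(44 + 17*25) = √(44 + 425) = √469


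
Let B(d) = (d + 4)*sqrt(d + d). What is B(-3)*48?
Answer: 48*I*sqrt(6) ≈ 117.58*I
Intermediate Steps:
B(d) = sqrt(2)*sqrt(d)*(4 + d) (B(d) = (4 + d)*sqrt(2*d) = (4 + d)*(sqrt(2)*sqrt(d)) = sqrt(2)*sqrt(d)*(4 + d))
B(-3)*48 = (sqrt(2)*sqrt(-3)*(4 - 3))*48 = (sqrt(2)*(I*sqrt(3))*1)*48 = (I*sqrt(6))*48 = 48*I*sqrt(6)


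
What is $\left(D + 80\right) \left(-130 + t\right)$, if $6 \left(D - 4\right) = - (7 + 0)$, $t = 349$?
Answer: $\frac{36281}{2} \approx 18141.0$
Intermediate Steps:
$D = \frac{17}{6}$ ($D = 4 + \frac{\left(-1\right) \left(7 + 0\right)}{6} = 4 + \frac{\left(-1\right) 7}{6} = 4 + \frac{1}{6} \left(-7\right) = 4 - \frac{7}{6} = \frac{17}{6} \approx 2.8333$)
$\left(D + 80\right) \left(-130 + t\right) = \left(\frac{17}{6} + 80\right) \left(-130 + 349\right) = \frac{497}{6} \cdot 219 = \frac{36281}{2}$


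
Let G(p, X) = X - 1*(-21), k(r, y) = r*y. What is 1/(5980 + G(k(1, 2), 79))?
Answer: 1/6080 ≈ 0.00016447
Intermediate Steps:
G(p, X) = 21 + X (G(p, X) = X + 21 = 21 + X)
1/(5980 + G(k(1, 2), 79)) = 1/(5980 + (21 + 79)) = 1/(5980 + 100) = 1/6080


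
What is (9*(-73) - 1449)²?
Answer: 4435236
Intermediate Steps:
(9*(-73) - 1449)² = (-657 - 1449)² = (-2106)² = 4435236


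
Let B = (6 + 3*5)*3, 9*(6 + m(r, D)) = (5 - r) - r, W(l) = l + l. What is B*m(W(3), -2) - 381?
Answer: -808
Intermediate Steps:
W(l) = 2*l
m(r, D) = -49/9 - 2*r/9 (m(r, D) = -6 + ((5 - r) - r)/9 = -6 + (5 - 2*r)/9 = -6 + (5/9 - 2*r/9) = -49/9 - 2*r/9)
B = 63 (B = (6 + 15)*3 = 21*3 = 63)
B*m(W(3), -2) - 381 = 63*(-49/9 - 4*3/9) - 381 = 63*(-49/9 - 2/9*6) - 381 = 63*(-49/9 - 4/3) - 381 = 63*(-61/9) - 381 = -427 - 381 = -808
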